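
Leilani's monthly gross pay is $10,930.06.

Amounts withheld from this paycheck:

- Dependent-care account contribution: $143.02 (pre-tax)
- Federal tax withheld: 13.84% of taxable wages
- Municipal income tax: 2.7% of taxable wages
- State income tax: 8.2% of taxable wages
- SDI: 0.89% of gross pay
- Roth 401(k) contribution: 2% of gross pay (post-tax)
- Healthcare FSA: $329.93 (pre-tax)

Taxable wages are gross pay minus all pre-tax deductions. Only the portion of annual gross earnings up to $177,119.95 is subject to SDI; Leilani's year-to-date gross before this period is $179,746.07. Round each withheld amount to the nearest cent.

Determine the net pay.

$7,651.43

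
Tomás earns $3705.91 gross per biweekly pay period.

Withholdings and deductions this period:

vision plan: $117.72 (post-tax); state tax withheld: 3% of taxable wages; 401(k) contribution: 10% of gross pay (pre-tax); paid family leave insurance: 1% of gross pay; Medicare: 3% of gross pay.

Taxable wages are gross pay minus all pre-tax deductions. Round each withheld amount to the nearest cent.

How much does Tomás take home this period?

401(k) contribution: $3705.91 × 0.1 = $370.59
Taxable wages = $3705.91 − $370.59 = $3335.32
State tax withheld: $3335.32 × 0.03 = $100.06
Paid family leave insurance: $3705.91 × 0.01 = $37.06
Medicare: $3705.91 × 0.03 = $111.18
Vision plan: $117.72
Total deductions = $370.59 + $100.06 + $37.06 + $111.18 + $117.72 = $736.61
Net pay = $3705.91 − $736.61 = $2969.30

$2969.30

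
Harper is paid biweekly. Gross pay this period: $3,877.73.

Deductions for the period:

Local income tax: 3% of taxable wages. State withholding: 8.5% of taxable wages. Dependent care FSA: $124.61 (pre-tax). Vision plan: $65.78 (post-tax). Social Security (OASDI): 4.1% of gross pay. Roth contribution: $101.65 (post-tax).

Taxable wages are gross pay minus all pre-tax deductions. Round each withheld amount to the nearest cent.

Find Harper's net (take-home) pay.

$2,995.09

Dependent care FSA: $124.61
Taxable wages = $3,877.73 − $124.61 = $3,753.12
Local income tax: $3,753.12 × 0.03 = $112.59
State withholding: $3,753.12 × 0.085 = $319.02
Social Security (OASDI): $3,877.73 × 0.041 = $158.99
Vision plan: $65.78
Roth contribution: $101.65
Total deductions = $124.61 + $112.59 + $319.02 + $158.99 + $65.78 + $101.65 = $882.64
Net pay = $3,877.73 − $882.64 = $2,995.09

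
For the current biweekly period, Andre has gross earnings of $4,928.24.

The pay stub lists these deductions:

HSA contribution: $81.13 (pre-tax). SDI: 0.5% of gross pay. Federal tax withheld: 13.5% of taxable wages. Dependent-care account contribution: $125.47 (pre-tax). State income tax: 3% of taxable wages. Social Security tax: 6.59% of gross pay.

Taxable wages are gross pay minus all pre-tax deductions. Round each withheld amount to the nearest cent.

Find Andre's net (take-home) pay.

$3,593.16

Dependent-care account contribution: $125.47
HSA contribution: $81.13
Pre-tax total = $125.47 + $81.13 = $206.60
Taxable wages = $4,928.24 − $206.60 = $4,721.64
Federal tax withheld: $4,721.64 × 0.135 = $637.42
State income tax: $4,721.64 × 0.03 = $141.65
Social Security tax: $4,928.24 × 0.0659 = $324.77
SDI: $4,928.24 × 0.005 = $24.64
Total deductions = $125.47 + $81.13 + $637.42 + $141.65 + $324.77 + $24.64 = $1,335.08
Net pay = $4,928.24 − $1,335.08 = $3,593.16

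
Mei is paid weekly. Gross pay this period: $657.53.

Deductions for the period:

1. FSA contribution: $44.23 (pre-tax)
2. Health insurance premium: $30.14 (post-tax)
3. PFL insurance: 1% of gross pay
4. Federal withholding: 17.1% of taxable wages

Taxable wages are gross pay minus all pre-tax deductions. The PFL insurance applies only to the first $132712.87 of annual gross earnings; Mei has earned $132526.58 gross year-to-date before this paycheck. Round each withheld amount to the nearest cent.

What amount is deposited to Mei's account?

FSA contribution: $44.23
Taxable wages = $657.53 − $44.23 = $613.30
Federal withholding: $613.30 × 0.171 = $104.87
PFL insurance: only $132712.87 − $132526.58 = $186.29 of this check is subject → $186.29 × 0.01 = $1.86
Health insurance premium: $30.14
Total deductions = $44.23 + $104.87 + $1.86 + $30.14 = $181.10
Net pay = $657.53 − $181.10 = $476.43

$476.43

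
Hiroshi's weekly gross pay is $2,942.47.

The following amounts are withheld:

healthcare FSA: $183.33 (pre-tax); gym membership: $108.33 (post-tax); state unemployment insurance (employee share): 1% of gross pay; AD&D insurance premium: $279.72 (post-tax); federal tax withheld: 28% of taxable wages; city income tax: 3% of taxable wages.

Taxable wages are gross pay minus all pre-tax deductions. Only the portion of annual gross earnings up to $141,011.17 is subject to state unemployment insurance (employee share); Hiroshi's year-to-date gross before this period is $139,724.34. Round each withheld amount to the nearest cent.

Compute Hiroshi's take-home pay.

Healthcare FSA: $183.33
Taxable wages = $2,942.47 − $183.33 = $2,759.14
Federal tax withheld: $2,759.14 × 0.28 = $772.56
City income tax: $2,759.14 × 0.03 = $82.77
State unemployment insurance (employee share): only $141,011.17 − $139,724.34 = $1,286.83 of this check is subject → $1,286.83 × 0.01 = $12.87
AD&D insurance premium: $279.72
Gym membership: $108.33
Total deductions = $183.33 + $772.56 + $82.77 + $12.87 + $279.72 + $108.33 = $1,439.58
Net pay = $2,942.47 − $1,439.58 = $1,502.89

$1,502.89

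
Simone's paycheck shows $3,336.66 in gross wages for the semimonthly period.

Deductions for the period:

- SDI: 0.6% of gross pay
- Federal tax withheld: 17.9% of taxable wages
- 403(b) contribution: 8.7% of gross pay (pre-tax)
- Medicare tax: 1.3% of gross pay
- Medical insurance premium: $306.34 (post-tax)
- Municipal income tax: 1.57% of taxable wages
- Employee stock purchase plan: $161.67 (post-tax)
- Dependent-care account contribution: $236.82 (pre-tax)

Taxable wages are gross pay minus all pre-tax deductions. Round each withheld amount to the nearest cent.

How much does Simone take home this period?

Dependent-care account contribution: $236.82
403(b) contribution: $3,336.66 × 0.087 = $290.29
Pre-tax total = $236.82 + $290.29 = $527.11
Taxable wages = $3,336.66 − $527.11 = $2,809.55
Municipal income tax: $2,809.55 × 0.0157 = $44.11
Federal tax withheld: $2,809.55 × 0.179 = $502.91
SDI: $3,336.66 × 0.006 = $20.02
Medicare tax: $3,336.66 × 0.013 = $43.38
Employee stock purchase plan: $161.67
Medical insurance premium: $306.34
Total deductions = $236.82 + $290.29 + $44.11 + $502.91 + $20.02 + $43.38 + $161.67 + $306.34 = $1,605.54
Net pay = $3,336.66 − $1,605.54 = $1,731.12

$1,731.12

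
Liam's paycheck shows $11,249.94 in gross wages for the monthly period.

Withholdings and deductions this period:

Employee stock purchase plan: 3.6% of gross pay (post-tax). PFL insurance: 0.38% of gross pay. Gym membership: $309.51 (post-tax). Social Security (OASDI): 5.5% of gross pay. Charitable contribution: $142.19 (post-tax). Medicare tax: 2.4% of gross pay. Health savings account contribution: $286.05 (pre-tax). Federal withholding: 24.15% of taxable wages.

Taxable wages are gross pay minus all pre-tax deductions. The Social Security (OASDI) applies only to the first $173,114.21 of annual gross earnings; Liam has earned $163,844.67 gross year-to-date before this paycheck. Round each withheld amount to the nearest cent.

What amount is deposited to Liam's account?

Health savings account contribution: $286.05
Taxable wages = $11,249.94 − $286.05 = $10,963.89
Federal withholding: $10,963.89 × 0.2415 = $2,647.78
Medicare tax: $11,249.94 × 0.024 = $270.00
Social Security (OASDI): only $173,114.21 − $163,844.67 = $9,269.54 of this check is subject → $9,269.54 × 0.055 = $509.82
PFL insurance: $11,249.94 × 0.0038 = $42.75
Charitable contribution: $142.19
Gym membership: $309.51
Employee stock purchase plan: $11,249.94 × 0.036 = $405.00
Total deductions = $286.05 + $2,647.78 + $270.00 + $509.82 + $42.75 + $142.19 + $309.51 + $405.00 = $4,613.10
Net pay = $11,249.94 − $4,613.10 = $6,636.84

$6,636.84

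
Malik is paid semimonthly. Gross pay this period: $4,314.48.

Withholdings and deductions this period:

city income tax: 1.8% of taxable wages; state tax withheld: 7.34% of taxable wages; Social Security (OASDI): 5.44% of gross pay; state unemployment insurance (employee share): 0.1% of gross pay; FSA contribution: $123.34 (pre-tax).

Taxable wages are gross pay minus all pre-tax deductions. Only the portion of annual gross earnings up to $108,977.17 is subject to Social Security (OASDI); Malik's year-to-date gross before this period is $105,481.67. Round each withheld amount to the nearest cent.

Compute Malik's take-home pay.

FSA contribution: $123.34
Taxable wages = $4,314.48 − $123.34 = $4,191.14
State tax withheld: $4,191.14 × 0.0734 = $307.63
City income tax: $4,191.14 × 0.018 = $75.44
State unemployment insurance (employee share): $4,314.48 × 0.001 = $4.31
Social Security (OASDI): only $108,977.17 − $105,481.67 = $3,495.50 of this check is subject → $3,495.50 × 0.0544 = $190.16
Total deductions = $123.34 + $307.63 + $75.44 + $4.31 + $190.16 = $700.88
Net pay = $4,314.48 − $700.88 = $3,613.60

$3,613.60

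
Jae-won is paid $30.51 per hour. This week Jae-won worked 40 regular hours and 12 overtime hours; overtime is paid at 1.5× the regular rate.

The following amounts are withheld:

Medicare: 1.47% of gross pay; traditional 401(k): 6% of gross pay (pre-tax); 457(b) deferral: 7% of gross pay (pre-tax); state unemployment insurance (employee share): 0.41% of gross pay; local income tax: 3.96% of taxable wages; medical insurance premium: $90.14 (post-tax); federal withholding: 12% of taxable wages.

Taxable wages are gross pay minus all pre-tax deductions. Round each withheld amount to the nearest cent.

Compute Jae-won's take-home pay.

Regular pay: 40 × $30.51 = $1,220.40
Overtime pay: 12 × $30.51 × 1.5 = $549.18
Gross pay = $1,220.40 + $549.18 = $1,769.58
457(b) deferral: $1,769.58 × 0.07 = $123.87
Traditional 401(k): $1,769.58 × 0.06 = $106.17
Pre-tax total = $123.87 + $106.17 = $230.04
Taxable wages = $1,769.58 − $230.04 = $1,539.54
Federal withholding: $1,539.54 × 0.12 = $184.74
Local income tax: $1,539.54 × 0.0396 = $60.97
Medicare: $1,769.58 × 0.0147 = $26.01
State unemployment insurance (employee share): $1,769.58 × 0.0041 = $7.26
Medical insurance premium: $90.14
Total deductions = $123.87 + $106.17 + $184.74 + $60.97 + $26.01 + $7.26 + $90.14 = $599.16
Net pay = $1,769.58 − $599.16 = $1,170.42

$1,170.42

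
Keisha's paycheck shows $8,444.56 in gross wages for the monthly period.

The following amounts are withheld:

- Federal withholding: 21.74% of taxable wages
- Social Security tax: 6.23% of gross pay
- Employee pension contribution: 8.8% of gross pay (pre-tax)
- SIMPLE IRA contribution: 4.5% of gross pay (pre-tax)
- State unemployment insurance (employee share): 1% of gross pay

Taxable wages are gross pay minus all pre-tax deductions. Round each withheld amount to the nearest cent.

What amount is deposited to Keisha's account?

$5,119.20

Employee pension contribution: $8,444.56 × 0.088 = $743.12
SIMPLE IRA contribution: $8,444.56 × 0.045 = $380.01
Pre-tax total = $743.12 + $380.01 = $1,123.13
Taxable wages = $8,444.56 − $1,123.13 = $7,321.43
Federal withholding: $7,321.43 × 0.2174 = $1,591.68
Social Security tax: $8,444.56 × 0.0623 = $526.10
State unemployment insurance (employee share): $8,444.56 × 0.01 = $84.45
Total deductions = $743.12 + $380.01 + $1,591.68 + $526.10 + $84.45 = $3,325.36
Net pay = $8,444.56 − $3,325.36 = $5,119.20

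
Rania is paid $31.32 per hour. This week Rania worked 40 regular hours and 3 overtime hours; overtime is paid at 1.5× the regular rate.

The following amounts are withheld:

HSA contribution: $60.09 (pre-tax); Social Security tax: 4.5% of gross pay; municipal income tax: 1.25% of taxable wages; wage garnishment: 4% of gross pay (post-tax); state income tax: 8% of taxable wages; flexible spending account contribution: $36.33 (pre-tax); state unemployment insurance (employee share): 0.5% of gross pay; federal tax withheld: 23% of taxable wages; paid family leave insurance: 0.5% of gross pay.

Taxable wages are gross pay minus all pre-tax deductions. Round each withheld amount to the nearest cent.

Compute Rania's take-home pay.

$746.52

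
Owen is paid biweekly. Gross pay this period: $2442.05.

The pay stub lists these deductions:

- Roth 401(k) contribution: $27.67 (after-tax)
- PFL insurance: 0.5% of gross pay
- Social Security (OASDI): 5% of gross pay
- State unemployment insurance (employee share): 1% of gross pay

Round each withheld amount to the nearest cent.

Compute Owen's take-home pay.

$2255.65

State unemployment insurance (employee share): $2442.05 × 0.01 = $24.42
PFL insurance: $2442.05 × 0.005 = $12.21
Social Security (OASDI): $2442.05 × 0.05 = $122.10
Roth 401(k) contribution: $27.67
Total deductions = $24.42 + $12.21 + $122.10 + $27.67 = $186.40
Net pay = $2442.05 − $186.40 = $2255.65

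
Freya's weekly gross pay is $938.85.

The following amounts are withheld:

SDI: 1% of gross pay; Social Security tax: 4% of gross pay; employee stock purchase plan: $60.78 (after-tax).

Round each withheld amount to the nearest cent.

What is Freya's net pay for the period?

$831.13

Social Security tax: $938.85 × 0.04 = $37.55
SDI: $938.85 × 0.01 = $9.39
Employee stock purchase plan: $60.78
Total deductions = $37.55 + $9.39 + $60.78 = $107.72
Net pay = $938.85 − $107.72 = $831.13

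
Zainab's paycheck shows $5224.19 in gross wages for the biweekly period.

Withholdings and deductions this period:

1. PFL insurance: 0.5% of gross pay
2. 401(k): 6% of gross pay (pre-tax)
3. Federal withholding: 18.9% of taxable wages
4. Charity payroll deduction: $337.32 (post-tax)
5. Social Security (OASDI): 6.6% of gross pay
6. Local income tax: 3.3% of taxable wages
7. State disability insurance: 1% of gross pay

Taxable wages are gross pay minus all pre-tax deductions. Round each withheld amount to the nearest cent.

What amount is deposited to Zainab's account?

$3060.08

401(k): $5224.19 × 0.06 = $313.45
Taxable wages = $5224.19 − $313.45 = $4910.74
Local income tax: $4910.74 × 0.033 = $162.05
Federal withholding: $4910.74 × 0.189 = $928.13
State disability insurance: $5224.19 × 0.01 = $52.24
PFL insurance: $5224.19 × 0.005 = $26.12
Social Security (OASDI): $5224.19 × 0.066 = $344.80
Charity payroll deduction: $337.32
Total deductions = $313.45 + $162.05 + $928.13 + $52.24 + $26.12 + $344.80 + $337.32 = $2164.11
Net pay = $5224.19 − $2164.11 = $3060.08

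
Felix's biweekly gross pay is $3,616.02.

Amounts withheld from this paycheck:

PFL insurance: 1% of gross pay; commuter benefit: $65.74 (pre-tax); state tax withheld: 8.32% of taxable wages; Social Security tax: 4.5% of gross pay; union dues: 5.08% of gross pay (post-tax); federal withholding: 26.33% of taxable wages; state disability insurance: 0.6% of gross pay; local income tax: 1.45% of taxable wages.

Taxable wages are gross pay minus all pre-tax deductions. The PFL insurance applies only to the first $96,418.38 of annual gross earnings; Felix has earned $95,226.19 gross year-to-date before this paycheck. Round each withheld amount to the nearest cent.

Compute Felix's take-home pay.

$1,888.60

Commuter benefit: $65.74
Taxable wages = $3,616.02 − $65.74 = $3,550.28
Local income tax: $3,550.28 × 0.0145 = $51.48
State tax withheld: $3,550.28 × 0.0832 = $295.38
Federal withholding: $3,550.28 × 0.2633 = $934.79
PFL insurance: only $96,418.38 − $95,226.19 = $1,192.19 of this check is subject → $1,192.19 × 0.01 = $11.92
Social Security tax: $3,616.02 × 0.045 = $162.72
State disability insurance: $3,616.02 × 0.006 = $21.70
Union dues: $3,616.02 × 0.0508 = $183.69
Total deductions = $65.74 + $51.48 + $295.38 + $934.79 + $11.92 + $162.72 + $21.70 + $183.69 = $1,727.42
Net pay = $3,616.02 − $1,727.42 = $1,888.60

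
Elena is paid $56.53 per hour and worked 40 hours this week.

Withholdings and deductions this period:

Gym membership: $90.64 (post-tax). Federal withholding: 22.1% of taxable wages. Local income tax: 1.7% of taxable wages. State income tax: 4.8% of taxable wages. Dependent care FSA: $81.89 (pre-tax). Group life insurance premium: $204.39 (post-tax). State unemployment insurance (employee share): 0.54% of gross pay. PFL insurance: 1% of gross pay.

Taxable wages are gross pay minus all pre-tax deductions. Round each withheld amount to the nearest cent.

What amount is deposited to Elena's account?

Gross pay: 40 × $56.53 = $2,261.20
Dependent care FSA: $81.89
Taxable wages = $2,261.20 − $81.89 = $2,179.31
Federal withholding: $2,179.31 × 0.221 = $481.63
State income tax: $2,179.31 × 0.048 = $104.61
Local income tax: $2,179.31 × 0.017 = $37.05
State unemployment insurance (employee share): $2,261.20 × 0.0054 = $12.21
PFL insurance: $2,261.20 × 0.01 = $22.61
Group life insurance premium: $204.39
Gym membership: $90.64
Total deductions = $81.89 + $481.63 + $104.61 + $37.05 + $12.21 + $22.61 + $204.39 + $90.64 = $1,035.03
Net pay = $2,261.20 − $1,035.03 = $1,226.17

$1,226.17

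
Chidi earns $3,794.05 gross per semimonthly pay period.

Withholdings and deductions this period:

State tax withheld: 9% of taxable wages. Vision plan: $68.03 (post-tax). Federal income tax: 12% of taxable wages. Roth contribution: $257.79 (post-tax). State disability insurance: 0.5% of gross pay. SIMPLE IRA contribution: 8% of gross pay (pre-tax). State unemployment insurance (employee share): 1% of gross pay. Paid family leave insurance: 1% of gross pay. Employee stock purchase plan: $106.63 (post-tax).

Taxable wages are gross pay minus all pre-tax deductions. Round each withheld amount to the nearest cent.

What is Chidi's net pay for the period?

SIMPLE IRA contribution: $3,794.05 × 0.08 = $303.52
Taxable wages = $3,794.05 − $303.52 = $3,490.53
Federal income tax: $3,490.53 × 0.12 = $418.86
State tax withheld: $3,490.53 × 0.09 = $314.15
State disability insurance: $3,794.05 × 0.005 = $18.97
State unemployment insurance (employee share): $3,794.05 × 0.01 = $37.94
Paid family leave insurance: $3,794.05 × 0.01 = $37.94
Roth contribution: $257.79
Employee stock purchase plan: $106.63
Vision plan: $68.03
Total deductions = $303.52 + $418.86 + $314.15 + $18.97 + $37.94 + $37.94 + $257.79 + $106.63 + $68.03 = $1,563.83
Net pay = $3,794.05 − $1,563.83 = $2,230.22

$2,230.22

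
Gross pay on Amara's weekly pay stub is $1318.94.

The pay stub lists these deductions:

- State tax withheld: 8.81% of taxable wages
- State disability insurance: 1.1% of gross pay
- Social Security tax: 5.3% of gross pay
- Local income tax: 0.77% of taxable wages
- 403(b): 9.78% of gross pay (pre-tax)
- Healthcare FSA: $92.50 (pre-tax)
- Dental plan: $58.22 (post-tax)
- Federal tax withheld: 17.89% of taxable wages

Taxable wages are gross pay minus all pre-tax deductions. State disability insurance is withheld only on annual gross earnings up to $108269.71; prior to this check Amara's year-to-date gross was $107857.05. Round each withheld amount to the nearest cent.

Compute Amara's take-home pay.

$663.32

Healthcare FSA: $92.50
403(b): $1318.94 × 0.0978 = $128.99
Pre-tax total = $92.50 + $128.99 = $221.49
Taxable wages = $1318.94 − $221.49 = $1097.45
Federal tax withheld: $1097.45 × 0.1789 = $196.33
State tax withheld: $1097.45 × 0.0881 = $96.69
Local income tax: $1097.45 × 0.0077 = $8.45
State disability insurance: only $108269.71 − $107857.05 = $412.66 of this check is subject → $412.66 × 0.011 = $4.54
Social Security tax: $1318.94 × 0.053 = $69.90
Dental plan: $58.22
Total deductions = $92.50 + $128.99 + $196.33 + $96.69 + $8.45 + $4.54 + $69.90 + $58.22 = $655.62
Net pay = $1318.94 − $655.62 = $663.32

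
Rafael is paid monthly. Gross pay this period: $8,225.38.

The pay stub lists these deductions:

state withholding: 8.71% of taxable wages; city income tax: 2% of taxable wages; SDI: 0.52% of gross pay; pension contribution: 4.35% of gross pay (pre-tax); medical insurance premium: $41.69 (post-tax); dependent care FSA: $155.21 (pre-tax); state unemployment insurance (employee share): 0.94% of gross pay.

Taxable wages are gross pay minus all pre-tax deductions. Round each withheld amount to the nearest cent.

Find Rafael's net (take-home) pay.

Pension contribution: $8,225.38 × 0.0435 = $357.80
Dependent care FSA: $155.21
Pre-tax total = $357.80 + $155.21 = $513.01
Taxable wages = $8,225.38 − $513.01 = $7,712.37
State withholding: $7,712.37 × 0.0871 = $671.75
City income tax: $7,712.37 × 0.02 = $154.25
State unemployment insurance (employee share): $8,225.38 × 0.0094 = $77.32
SDI: $8,225.38 × 0.0052 = $42.77
Medical insurance premium: $41.69
Total deductions = $357.80 + $155.21 + $671.75 + $154.25 + $77.32 + $42.77 + $41.69 = $1,500.79
Net pay = $8,225.38 − $1,500.79 = $6,724.59

$6,724.59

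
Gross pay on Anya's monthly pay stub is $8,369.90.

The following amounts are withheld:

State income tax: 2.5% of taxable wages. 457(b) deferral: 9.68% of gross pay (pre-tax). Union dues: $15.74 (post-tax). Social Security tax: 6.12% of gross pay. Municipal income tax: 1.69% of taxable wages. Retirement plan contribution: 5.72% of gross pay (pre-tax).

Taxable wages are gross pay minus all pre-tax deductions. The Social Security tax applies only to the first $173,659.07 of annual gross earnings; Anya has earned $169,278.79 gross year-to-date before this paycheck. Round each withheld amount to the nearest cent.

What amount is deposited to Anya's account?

$6,500.43

457(b) deferral: $8,369.90 × 0.0968 = $810.21
Retirement plan contribution: $8,369.90 × 0.0572 = $478.76
Pre-tax total = $810.21 + $478.76 = $1,288.97
Taxable wages = $8,369.90 − $1,288.97 = $7,080.93
Municipal income tax: $7,080.93 × 0.0169 = $119.67
State income tax: $7,080.93 × 0.025 = $177.02
Social Security tax: only $173,659.07 − $169,278.79 = $4,380.28 of this check is subject → $4,380.28 × 0.0612 = $268.07
Union dues: $15.74
Total deductions = $810.21 + $478.76 + $119.67 + $177.02 + $268.07 + $15.74 = $1,869.47
Net pay = $8,369.90 − $1,869.47 = $6,500.43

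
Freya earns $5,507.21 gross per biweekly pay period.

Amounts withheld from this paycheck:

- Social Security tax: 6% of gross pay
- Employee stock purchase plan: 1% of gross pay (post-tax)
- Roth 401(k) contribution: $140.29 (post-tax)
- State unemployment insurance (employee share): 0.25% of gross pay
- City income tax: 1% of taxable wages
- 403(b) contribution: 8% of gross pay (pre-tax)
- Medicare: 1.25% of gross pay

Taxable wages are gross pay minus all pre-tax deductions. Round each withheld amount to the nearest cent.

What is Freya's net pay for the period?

$4,407.56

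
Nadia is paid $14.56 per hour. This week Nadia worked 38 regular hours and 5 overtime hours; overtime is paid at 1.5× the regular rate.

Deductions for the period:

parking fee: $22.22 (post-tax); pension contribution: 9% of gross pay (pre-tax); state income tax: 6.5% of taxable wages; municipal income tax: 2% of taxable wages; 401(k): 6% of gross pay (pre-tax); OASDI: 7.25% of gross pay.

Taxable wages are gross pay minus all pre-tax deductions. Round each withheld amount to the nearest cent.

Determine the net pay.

Regular pay: 38 × $14.56 = $553.28
Overtime pay: 5 × $14.56 × 1.5 = $109.20
Gross pay = $553.28 + $109.20 = $662.48
401(k): $662.48 × 0.06 = $39.75
Pension contribution: $662.48 × 0.09 = $59.62
Pre-tax total = $39.75 + $59.62 = $99.37
Taxable wages = $662.48 − $99.37 = $563.11
State income tax: $563.11 × 0.065 = $36.60
Municipal income tax: $563.11 × 0.02 = $11.26
OASDI: $662.48 × 0.0725 = $48.03
Parking fee: $22.22
Total deductions = $39.75 + $59.62 + $36.60 + $11.26 + $48.03 + $22.22 = $217.48
Net pay = $662.48 − $217.48 = $445.00

$445.00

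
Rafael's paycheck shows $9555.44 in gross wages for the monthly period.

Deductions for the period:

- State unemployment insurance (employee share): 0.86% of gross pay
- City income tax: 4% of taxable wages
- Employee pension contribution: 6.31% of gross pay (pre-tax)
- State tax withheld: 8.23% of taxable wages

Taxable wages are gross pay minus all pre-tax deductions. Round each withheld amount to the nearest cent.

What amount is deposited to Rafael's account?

$7775.42

Employee pension contribution: $9555.44 × 0.0631 = $602.95
Taxable wages = $9555.44 − $602.95 = $8952.49
City income tax: $8952.49 × 0.04 = $358.10
State tax withheld: $8952.49 × 0.0823 = $736.79
State unemployment insurance (employee share): $9555.44 × 0.0086 = $82.18
Total deductions = $602.95 + $358.10 + $736.79 + $82.18 = $1780.02
Net pay = $9555.44 − $1780.02 = $7775.42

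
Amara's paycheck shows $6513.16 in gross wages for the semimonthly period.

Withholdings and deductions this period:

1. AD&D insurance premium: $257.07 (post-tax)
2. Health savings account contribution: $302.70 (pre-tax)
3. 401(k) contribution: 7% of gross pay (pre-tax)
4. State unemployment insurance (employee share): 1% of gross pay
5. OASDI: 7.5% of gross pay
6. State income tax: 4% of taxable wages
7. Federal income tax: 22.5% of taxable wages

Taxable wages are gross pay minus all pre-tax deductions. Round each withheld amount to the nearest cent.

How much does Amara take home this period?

$3418.90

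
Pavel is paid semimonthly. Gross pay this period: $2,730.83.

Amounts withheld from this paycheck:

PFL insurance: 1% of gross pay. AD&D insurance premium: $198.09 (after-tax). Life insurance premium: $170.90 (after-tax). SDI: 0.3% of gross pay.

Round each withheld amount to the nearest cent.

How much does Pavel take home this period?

SDI: $2,730.83 × 0.003 = $8.19
PFL insurance: $2,730.83 × 0.01 = $27.31
Life insurance premium: $170.90
AD&D insurance premium: $198.09
Total deductions = $8.19 + $27.31 + $170.90 + $198.09 = $404.49
Net pay = $2,730.83 − $404.49 = $2,326.34

$2,326.34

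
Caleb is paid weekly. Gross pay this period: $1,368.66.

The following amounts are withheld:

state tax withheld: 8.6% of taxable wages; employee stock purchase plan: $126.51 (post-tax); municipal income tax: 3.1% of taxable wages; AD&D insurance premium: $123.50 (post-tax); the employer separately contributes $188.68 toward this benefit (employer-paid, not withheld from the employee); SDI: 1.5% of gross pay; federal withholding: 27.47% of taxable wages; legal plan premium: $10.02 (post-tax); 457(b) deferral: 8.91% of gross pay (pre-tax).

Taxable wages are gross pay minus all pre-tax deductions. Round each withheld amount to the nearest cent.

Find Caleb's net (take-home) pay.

$477.81

457(b) deferral: $1,368.66 × 0.0891 = $121.95
Taxable wages = $1,368.66 − $121.95 = $1,246.71
Municipal income tax: $1,246.71 × 0.031 = $38.65
State tax withheld: $1,246.71 × 0.086 = $107.22
Federal withholding: $1,246.71 × 0.2747 = $342.47
SDI: $1,368.66 × 0.015 = $20.53
Employee stock purchase plan: $126.51
Legal plan premium: $10.02
AD&D insurance premium: $123.50
(Employer's $188.68 toward AD&D insurance premium is not withheld from the employee.)
Total deductions = $121.95 + $38.65 + $107.22 + $342.47 + $20.53 + $126.51 + $10.02 + $123.50 = $890.85
Net pay = $1,368.66 − $890.85 = $477.81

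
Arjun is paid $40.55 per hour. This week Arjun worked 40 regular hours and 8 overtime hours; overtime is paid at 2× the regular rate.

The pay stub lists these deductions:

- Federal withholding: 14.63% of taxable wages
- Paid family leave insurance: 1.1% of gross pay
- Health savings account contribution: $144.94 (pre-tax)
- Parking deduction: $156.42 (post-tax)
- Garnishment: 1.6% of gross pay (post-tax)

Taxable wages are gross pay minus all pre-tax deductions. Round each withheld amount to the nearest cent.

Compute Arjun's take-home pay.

$1,597.12

Regular pay: 40 × $40.55 = $1,622.00
Overtime pay: 8 × $40.55 × 2 = $648.80
Gross pay = $1,622.00 + $648.80 = $2,270.80
Health savings account contribution: $144.94
Taxable wages = $2,270.80 − $144.94 = $2,125.86
Federal withholding: $2,125.86 × 0.1463 = $311.01
Paid family leave insurance: $2,270.80 × 0.011 = $24.98
Garnishment: $2,270.80 × 0.016 = $36.33
Parking deduction: $156.42
Total deductions = $144.94 + $311.01 + $24.98 + $36.33 + $156.42 = $673.68
Net pay = $2,270.80 − $673.68 = $1,597.12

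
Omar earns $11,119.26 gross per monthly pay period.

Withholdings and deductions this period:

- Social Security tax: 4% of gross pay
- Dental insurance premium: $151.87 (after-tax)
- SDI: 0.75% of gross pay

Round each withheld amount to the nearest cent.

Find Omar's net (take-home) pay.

$10,439.23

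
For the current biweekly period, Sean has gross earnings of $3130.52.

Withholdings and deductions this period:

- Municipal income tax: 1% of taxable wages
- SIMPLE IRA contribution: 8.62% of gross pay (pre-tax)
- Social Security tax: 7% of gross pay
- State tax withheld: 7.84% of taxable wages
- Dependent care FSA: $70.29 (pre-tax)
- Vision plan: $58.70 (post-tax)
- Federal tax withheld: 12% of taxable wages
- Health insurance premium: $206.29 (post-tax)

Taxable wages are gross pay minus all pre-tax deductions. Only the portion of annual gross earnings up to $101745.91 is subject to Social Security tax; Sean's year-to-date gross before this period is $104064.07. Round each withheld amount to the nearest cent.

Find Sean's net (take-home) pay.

SIMPLE IRA contribution: $3130.52 × 0.0862 = $269.85
Dependent care FSA: $70.29
Pre-tax total = $269.85 + $70.29 = $340.14
Taxable wages = $3130.52 − $340.14 = $2790.38
Municipal income tax: $2790.38 × 0.01 = $27.90
Federal tax withheld: $2790.38 × 0.12 = $334.85
State tax withheld: $2790.38 × 0.0784 = $218.77
Social Security tax: annual cap $101745.91 already reached (YTD $104064.07), so $0.00
Vision plan: $58.70
Health insurance premium: $206.29
Total deductions = $269.85 + $70.29 + $27.90 + $334.85 + $218.77 + $0.00 + $58.70 + $206.29 = $1186.65
Net pay = $3130.52 − $1186.65 = $1943.87

$1943.87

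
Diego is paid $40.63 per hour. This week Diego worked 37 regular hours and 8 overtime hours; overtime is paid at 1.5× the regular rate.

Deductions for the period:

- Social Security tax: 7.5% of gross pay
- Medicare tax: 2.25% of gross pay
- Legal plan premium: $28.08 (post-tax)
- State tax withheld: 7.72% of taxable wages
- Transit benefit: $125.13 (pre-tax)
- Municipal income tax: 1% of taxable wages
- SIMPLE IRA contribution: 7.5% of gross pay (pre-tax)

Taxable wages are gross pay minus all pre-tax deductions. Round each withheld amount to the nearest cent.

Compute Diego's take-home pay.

Regular pay: 37 × $40.63 = $1503.31
Overtime pay: 8 × $40.63 × 1.5 = $487.56
Gross pay = $1503.31 + $487.56 = $1990.87
SIMPLE IRA contribution: $1990.87 × 0.075 = $149.32
Transit benefit: $125.13
Pre-tax total = $149.32 + $125.13 = $274.45
Taxable wages = $1990.87 − $274.45 = $1716.42
Municipal income tax: $1716.42 × 0.01 = $17.16
State tax withheld: $1716.42 × 0.0772 = $132.51
Social Security tax: $1990.87 × 0.075 = $149.32
Medicare tax: $1990.87 × 0.0225 = $44.79
Legal plan premium: $28.08
Total deductions = $149.32 + $125.13 + $17.16 + $132.51 + $149.32 + $44.79 + $28.08 = $646.31
Net pay = $1990.87 − $646.31 = $1344.56

$1344.56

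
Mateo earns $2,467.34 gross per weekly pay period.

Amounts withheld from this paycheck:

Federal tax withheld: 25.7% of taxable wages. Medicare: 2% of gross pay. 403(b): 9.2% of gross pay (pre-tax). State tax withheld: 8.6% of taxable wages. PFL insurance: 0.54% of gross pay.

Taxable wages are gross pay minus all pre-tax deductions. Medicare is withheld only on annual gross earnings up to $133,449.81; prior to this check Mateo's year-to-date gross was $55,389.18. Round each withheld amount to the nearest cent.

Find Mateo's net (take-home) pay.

403(b): $2,467.34 × 0.092 = $227.00
Taxable wages = $2,467.34 − $227.00 = $2,240.34
State tax withheld: $2,240.34 × 0.086 = $192.67
Federal tax withheld: $2,240.34 × 0.257 = $575.77
PFL insurance: $2,467.34 × 0.0054 = $13.32
Medicare: cap not yet reached, full $2,467.34 is subject → $2,467.34 × 0.02 = $49.35
Total deductions = $227.00 + $192.67 + $575.77 + $13.32 + $49.35 = $1,058.11
Net pay = $2,467.34 − $1,058.11 = $1,409.23

$1,409.23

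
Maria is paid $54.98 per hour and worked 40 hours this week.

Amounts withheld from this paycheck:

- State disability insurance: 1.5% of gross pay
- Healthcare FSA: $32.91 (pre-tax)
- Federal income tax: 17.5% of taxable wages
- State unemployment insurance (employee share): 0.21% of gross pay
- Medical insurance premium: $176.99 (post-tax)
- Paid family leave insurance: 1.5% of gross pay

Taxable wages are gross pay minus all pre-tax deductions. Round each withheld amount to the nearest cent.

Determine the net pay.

Gross pay: 40 × $54.98 = $2199.20
Healthcare FSA: $32.91
Taxable wages = $2199.20 − $32.91 = $2166.29
Federal income tax: $2166.29 × 0.175 = $379.10
Paid family leave insurance: $2199.20 × 0.015 = $32.99
State unemployment insurance (employee share): $2199.20 × 0.0021 = $4.62
State disability insurance: $2199.20 × 0.015 = $32.99
Medical insurance premium: $176.99
Total deductions = $32.91 + $379.10 + $32.99 + $4.62 + $32.99 + $176.99 = $659.60
Net pay = $2199.20 − $659.60 = $1539.60

$1539.60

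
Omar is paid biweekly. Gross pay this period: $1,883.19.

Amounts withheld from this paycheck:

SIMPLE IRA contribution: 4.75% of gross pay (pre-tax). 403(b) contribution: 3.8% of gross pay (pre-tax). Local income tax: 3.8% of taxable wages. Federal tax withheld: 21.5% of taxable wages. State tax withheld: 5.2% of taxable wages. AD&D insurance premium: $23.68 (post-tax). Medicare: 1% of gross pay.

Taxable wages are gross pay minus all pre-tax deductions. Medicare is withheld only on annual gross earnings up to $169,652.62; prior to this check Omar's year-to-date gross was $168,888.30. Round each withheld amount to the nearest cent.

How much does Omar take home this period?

$1,165.60

SIMPLE IRA contribution: $1,883.19 × 0.0475 = $89.45
403(b) contribution: $1,883.19 × 0.038 = $71.56
Pre-tax total = $89.45 + $71.56 = $161.01
Taxable wages = $1,883.19 − $161.01 = $1,722.18
Federal tax withheld: $1,722.18 × 0.215 = $370.27
State tax withheld: $1,722.18 × 0.052 = $89.55
Local income tax: $1,722.18 × 0.038 = $65.44
Medicare: only $169,652.62 − $168,888.30 = $764.32 of this check is subject → $764.32 × 0.01 = $7.64
AD&D insurance premium: $23.68
Total deductions = $89.45 + $71.56 + $370.27 + $89.55 + $65.44 + $7.64 + $23.68 = $717.59
Net pay = $1,883.19 − $717.59 = $1,165.60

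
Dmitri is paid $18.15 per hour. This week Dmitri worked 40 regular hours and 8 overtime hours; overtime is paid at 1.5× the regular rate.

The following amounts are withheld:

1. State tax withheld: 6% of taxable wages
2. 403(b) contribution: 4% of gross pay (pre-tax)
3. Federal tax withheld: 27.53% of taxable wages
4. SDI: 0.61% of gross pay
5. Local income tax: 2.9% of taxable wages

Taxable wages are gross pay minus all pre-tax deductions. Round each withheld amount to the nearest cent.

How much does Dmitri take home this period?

Regular pay: 40 × $18.15 = $726.00
Overtime pay: 8 × $18.15 × 1.5 = $217.80
Gross pay = $726.00 + $217.80 = $943.80
403(b) contribution: $943.80 × 0.04 = $37.75
Taxable wages = $943.80 − $37.75 = $906.05
State tax withheld: $906.05 × 0.06 = $54.36
Federal tax withheld: $906.05 × 0.2753 = $249.44
Local income tax: $906.05 × 0.029 = $26.28
SDI: $943.80 × 0.0061 = $5.76
Total deductions = $37.75 + $54.36 + $249.44 + $26.28 + $5.76 = $373.59
Net pay = $943.80 − $373.59 = $570.21

$570.21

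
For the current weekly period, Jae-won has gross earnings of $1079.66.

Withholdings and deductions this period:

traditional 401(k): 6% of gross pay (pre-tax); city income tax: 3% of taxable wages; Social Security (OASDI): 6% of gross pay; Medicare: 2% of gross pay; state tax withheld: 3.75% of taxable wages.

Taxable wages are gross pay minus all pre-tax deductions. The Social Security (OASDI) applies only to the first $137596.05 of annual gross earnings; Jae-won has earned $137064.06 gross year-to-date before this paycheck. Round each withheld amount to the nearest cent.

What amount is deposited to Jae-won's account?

$892.86

Traditional 401(k): $1079.66 × 0.06 = $64.78
Taxable wages = $1079.66 − $64.78 = $1014.88
City income tax: $1014.88 × 0.03 = $30.45
State tax withheld: $1014.88 × 0.0375 = $38.06
Social Security (OASDI): only $137596.05 − $137064.06 = $531.99 of this check is subject → $531.99 × 0.06 = $31.92
Medicare: $1079.66 × 0.02 = $21.59
Total deductions = $64.78 + $30.45 + $38.06 + $31.92 + $21.59 = $186.80
Net pay = $1079.66 − $186.80 = $892.86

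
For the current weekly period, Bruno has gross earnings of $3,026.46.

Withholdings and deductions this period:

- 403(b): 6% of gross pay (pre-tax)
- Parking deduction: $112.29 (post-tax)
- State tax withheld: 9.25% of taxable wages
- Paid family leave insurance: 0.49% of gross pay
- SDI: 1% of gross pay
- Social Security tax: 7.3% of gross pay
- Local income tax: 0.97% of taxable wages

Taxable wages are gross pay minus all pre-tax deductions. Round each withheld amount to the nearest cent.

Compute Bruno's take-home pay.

$2,175.81

403(b): $3,026.46 × 0.06 = $181.59
Taxable wages = $3,026.46 − $181.59 = $2,844.87
Local income tax: $2,844.87 × 0.0097 = $27.60
State tax withheld: $2,844.87 × 0.0925 = $263.15
SDI: $3,026.46 × 0.01 = $30.26
Social Security tax: $3,026.46 × 0.073 = $220.93
Paid family leave insurance: $3,026.46 × 0.0049 = $14.83
Parking deduction: $112.29
Total deductions = $181.59 + $27.60 + $263.15 + $30.26 + $220.93 + $14.83 + $112.29 = $850.65
Net pay = $3,026.46 − $850.65 = $2,175.81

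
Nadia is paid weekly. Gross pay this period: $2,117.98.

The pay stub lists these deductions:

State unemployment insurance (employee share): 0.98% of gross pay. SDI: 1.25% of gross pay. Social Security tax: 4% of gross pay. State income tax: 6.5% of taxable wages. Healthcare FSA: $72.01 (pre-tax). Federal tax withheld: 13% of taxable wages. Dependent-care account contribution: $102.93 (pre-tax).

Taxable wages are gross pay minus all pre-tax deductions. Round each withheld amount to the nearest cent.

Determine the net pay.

$1,432.19

Healthcare FSA: $72.01
Dependent-care account contribution: $102.93
Pre-tax total = $72.01 + $102.93 = $174.94
Taxable wages = $2,117.98 − $174.94 = $1,943.04
State income tax: $1,943.04 × 0.065 = $126.30
Federal tax withheld: $1,943.04 × 0.13 = $252.60
SDI: $2,117.98 × 0.0125 = $26.47
Social Security tax: $2,117.98 × 0.04 = $84.72
State unemployment insurance (employee share): $2,117.98 × 0.0098 = $20.76
Total deductions = $72.01 + $102.93 + $126.30 + $252.60 + $26.47 + $84.72 + $20.76 = $685.79
Net pay = $2,117.98 − $685.79 = $1,432.19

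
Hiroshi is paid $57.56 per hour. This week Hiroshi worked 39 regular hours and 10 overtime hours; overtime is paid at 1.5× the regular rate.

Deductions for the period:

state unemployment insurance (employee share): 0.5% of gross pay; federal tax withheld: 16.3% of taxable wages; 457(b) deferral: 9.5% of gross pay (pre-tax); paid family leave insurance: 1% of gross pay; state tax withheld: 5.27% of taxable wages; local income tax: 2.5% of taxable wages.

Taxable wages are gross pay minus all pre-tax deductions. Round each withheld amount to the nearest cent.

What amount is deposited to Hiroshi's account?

Regular pay: 39 × $57.56 = $2,244.84
Overtime pay: 10 × $57.56 × 1.5 = $863.40
Gross pay = $2,244.84 + $863.40 = $3,108.24
457(b) deferral: $3,108.24 × 0.095 = $295.28
Taxable wages = $3,108.24 − $295.28 = $2,812.96
State tax withheld: $2,812.96 × 0.0527 = $148.24
Federal tax withheld: $2,812.96 × 0.163 = $458.51
Local income tax: $2,812.96 × 0.025 = $70.32
State unemployment insurance (employee share): $3,108.24 × 0.005 = $15.54
Paid family leave insurance: $3,108.24 × 0.01 = $31.08
Total deductions = $295.28 + $148.24 + $458.51 + $70.32 + $15.54 + $31.08 = $1,018.97
Net pay = $3,108.24 − $1,018.97 = $2,089.27

$2,089.27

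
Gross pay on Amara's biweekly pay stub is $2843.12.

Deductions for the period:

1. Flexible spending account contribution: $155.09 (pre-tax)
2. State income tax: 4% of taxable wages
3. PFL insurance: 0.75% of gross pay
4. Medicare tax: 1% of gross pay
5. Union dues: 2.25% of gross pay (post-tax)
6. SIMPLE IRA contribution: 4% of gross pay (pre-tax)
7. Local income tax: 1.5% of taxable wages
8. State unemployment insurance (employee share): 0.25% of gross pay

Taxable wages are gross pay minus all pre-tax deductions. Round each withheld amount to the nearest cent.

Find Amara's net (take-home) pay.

Flexible spending account contribution: $155.09
SIMPLE IRA contribution: $2843.12 × 0.04 = $113.72
Pre-tax total = $155.09 + $113.72 = $268.81
Taxable wages = $2843.12 − $268.81 = $2574.31
Local income tax: $2574.31 × 0.015 = $38.61
State income tax: $2574.31 × 0.04 = $102.97
Medicare tax: $2843.12 × 0.01 = $28.43
State unemployment insurance (employee share): $2843.12 × 0.0025 = $7.11
PFL insurance: $2843.12 × 0.0075 = $21.32
Union dues: $2843.12 × 0.0225 = $63.97
Total deductions = $155.09 + $113.72 + $38.61 + $102.97 + $28.43 + $7.11 + $21.32 + $63.97 = $531.22
Net pay = $2843.12 − $531.22 = $2311.90

$2311.90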